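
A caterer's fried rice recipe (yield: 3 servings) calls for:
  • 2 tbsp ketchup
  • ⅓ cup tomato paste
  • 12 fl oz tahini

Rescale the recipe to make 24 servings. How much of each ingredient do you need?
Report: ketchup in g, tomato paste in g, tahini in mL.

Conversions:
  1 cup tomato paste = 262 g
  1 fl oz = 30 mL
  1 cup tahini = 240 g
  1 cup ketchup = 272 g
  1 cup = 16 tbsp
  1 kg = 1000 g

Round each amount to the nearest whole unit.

ketchup: 272 g; tomato paste: 699 g; tahini: 2880 mL

Scaling factor: 24/3 = 8.
ketchup: 2 tbsp × 8 ÷ 16 tbsp/cup × 272 g/cup = 272 g
tomato paste: 1/3 cup × 8 × 262 g/cup ≈ 699 g
tahini: 12 fl oz × 8 × 30 mL/fl oz = 2880 mL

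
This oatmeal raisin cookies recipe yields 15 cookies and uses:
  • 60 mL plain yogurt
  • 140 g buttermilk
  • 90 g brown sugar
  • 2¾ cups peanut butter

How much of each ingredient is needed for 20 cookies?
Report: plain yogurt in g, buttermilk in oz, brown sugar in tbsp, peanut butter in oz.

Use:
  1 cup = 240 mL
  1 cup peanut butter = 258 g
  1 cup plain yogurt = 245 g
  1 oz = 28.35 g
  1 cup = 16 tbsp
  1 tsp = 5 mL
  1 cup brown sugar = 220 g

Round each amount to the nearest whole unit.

plain yogurt: 82 g; buttermilk: 7 oz; brown sugar: 9 tbsp; peanut butter: 33 oz

Scaling factor: 20/15 = 4/3.
plain yogurt: 60 mL × 4/3 ÷ 240 mL/cup × 245 g/cup ≈ 82 g
buttermilk: 140 g × 4/3 ÷ 28.35 g/oz ≈ 7 oz
brown sugar: 90 g × 4/3 ÷ 220 g/cup × 16 tbsp/cup ≈ 9 tbsp
peanut butter: 2.75 cup × 4/3 × 258 g/cup ÷ 28.35 g/oz ≈ 33 oz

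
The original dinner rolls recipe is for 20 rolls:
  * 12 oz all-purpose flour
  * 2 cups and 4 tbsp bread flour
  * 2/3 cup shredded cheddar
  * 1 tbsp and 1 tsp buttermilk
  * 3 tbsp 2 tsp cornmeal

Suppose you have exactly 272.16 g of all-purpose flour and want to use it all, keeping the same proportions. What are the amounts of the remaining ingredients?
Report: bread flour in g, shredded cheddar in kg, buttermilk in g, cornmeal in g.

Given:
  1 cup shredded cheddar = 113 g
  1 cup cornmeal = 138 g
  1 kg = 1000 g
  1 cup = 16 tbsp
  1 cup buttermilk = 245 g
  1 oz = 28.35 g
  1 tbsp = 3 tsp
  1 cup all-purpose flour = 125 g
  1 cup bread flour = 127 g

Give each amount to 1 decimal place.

The original recipe has 340.2 g of all-purpose flour, so the scaling factor is 272.16 ÷ 340.2 = 4/5 = 0.8.
bread flour: (2 cup + 4 tbsp = 2.25 cup) × 4/5 × 127 g/cup = 228.6 g
shredded cheddar: 2/3 cup × 4/5 × 113 g/cup ÷ 1000 g/kg ≈ 0.1 kg
buttermilk: (1 tbsp + 1 tsp = 4/3 tbsp) × 4/5 ÷ 16 tbsp/cup × 245 g/cup ≈ 16.3 g
cornmeal: (3 tbsp + 2 tsp = 11/3 tbsp) × 4/5 ÷ 16 tbsp/cup × 138 g/cup = 25.3 g

bread flour: 228.6 g; shredded cheddar: 0.1 kg; buttermilk: 16.3 g; cornmeal: 25.3 g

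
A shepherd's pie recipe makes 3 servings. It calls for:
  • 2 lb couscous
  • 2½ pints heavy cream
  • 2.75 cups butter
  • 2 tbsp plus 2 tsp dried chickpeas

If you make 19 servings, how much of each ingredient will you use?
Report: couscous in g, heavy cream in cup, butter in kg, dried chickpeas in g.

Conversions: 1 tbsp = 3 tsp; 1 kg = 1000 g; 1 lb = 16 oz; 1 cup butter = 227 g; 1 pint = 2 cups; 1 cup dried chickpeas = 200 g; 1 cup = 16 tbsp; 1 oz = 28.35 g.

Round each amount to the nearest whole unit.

Scaling factor: 19/3.
couscous: 2 lb × 19/3 × 16 oz/lb × 28.35 g/oz ≈ 5746 g
heavy cream: 2.5 pint × 19/3 × 2 cup/pint ≈ 32 cup
butter: 2.75 cup × 19/3 × 227 g/cup ÷ 1000 g/kg ≈ 4 kg
dried chickpeas: (2 tbsp + 2 tsp = 8/3 tbsp) × 19/3 ÷ 16 tbsp/cup × 200 g/cup ≈ 211 g

couscous: 5746 g; heavy cream: 32 cup; butter: 4 kg; dried chickpeas: 211 g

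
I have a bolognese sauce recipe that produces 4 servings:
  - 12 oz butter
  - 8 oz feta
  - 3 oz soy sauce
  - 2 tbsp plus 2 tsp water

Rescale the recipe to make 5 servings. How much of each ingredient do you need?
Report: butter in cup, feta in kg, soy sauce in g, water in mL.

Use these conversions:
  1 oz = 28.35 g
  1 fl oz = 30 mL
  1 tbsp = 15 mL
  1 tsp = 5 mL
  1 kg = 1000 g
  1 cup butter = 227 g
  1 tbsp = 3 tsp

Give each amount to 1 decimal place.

Scaling factor: 5/4 = 1.25.
butter: 12 oz × 5/4 × 28.35 g/oz ÷ 227 g/cup ≈ 1.9 cup
feta: 8 oz × 5/4 × 28.35 g/oz ÷ 1000 g/kg ≈ 0.3 kg
soy sauce: 3 oz × 5/4 × 28.35 g/oz ≈ 106.3 g
water: (2 tbsp + 2 tsp = 8/3 tbsp) × 5/4 × 15 mL/tbsp = 50.0 mL

butter: 1.9 cup; feta: 0.3 kg; soy sauce: 106.3 g; water: 50.0 mL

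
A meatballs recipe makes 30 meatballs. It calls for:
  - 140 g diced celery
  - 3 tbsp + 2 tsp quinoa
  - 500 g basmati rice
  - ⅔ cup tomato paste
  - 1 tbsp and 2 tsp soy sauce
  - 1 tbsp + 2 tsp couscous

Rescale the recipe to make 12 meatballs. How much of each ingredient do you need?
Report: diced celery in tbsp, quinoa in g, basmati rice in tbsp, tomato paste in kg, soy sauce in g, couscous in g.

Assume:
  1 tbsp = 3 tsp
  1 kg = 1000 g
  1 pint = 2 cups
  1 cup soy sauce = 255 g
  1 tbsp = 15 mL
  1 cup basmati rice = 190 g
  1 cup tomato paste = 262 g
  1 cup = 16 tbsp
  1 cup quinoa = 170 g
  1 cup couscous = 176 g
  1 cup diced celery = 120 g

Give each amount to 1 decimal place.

diced celery: 7.5 tbsp; quinoa: 15.6 g; basmati rice: 16.8 tbsp; tomato paste: 0.1 kg; soy sauce: 10.6 g; couscous: 7.3 g

Scaling factor: 12/30 = 2/5 = 0.4.
diced celery: 140 g × 2/5 ÷ 120 g/cup × 16 tbsp/cup ≈ 7.5 tbsp
quinoa: (3 tbsp + 2 tsp = 11/3 tbsp) × 2/5 ÷ 16 tbsp/cup × 170 g/cup ≈ 15.6 g
basmati rice: 500 g × 2/5 ÷ 190 g/cup × 16 tbsp/cup ≈ 16.8 tbsp
tomato paste: 2/3 cup × 2/5 × 262 g/cup ÷ 1000 g/kg ≈ 0.1 kg
soy sauce: (1 tbsp + 2 tsp = 5/3 tbsp) × 2/5 ÷ 16 tbsp/cup × 255 g/cup ≈ 10.6 g
couscous: (1 tbsp + 2 tsp = 5/3 tbsp) × 2/5 ÷ 16 tbsp/cup × 176 g/cup ≈ 7.3 g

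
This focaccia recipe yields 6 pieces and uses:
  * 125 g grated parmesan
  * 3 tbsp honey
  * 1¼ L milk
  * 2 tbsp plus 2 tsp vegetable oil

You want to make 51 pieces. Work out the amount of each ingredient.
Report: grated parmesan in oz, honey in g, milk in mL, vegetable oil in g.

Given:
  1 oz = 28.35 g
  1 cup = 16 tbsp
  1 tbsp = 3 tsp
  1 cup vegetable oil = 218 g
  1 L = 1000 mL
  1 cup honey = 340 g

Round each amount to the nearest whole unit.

Scaling factor: 51/6 = 17/2 = 8.5.
grated parmesan: 125 g × 17/2 ÷ 28.35 g/oz ≈ 37 oz
honey: 3 tbsp × 17/2 ÷ 16 tbsp/cup × 340 g/cup ≈ 542 g
milk: 1.25 L × 17/2 × 1000 mL/L = 10625 mL
vegetable oil: (2 tbsp + 2 tsp = 8/3 tbsp) × 17/2 ÷ 16 tbsp/cup × 218 g/cup ≈ 309 g

grated parmesan: 37 oz; honey: 542 g; milk: 10625 mL; vegetable oil: 309 g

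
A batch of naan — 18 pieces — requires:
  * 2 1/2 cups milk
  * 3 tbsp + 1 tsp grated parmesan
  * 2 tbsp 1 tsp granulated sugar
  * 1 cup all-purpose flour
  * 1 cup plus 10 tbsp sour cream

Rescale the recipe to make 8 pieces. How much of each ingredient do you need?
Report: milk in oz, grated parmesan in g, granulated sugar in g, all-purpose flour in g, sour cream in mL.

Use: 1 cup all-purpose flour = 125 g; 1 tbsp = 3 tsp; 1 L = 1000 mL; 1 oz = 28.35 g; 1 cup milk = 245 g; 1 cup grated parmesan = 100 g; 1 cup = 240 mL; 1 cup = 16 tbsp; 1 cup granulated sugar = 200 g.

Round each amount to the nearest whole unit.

milk: 10 oz; grated parmesan: 9 g; granulated sugar: 13 g; all-purpose flour: 56 g; sour cream: 173 mL

Scaling factor: 8/18 = 4/9.
milk: 2.5 cup × 4/9 × 245 g/cup ÷ 28.35 g/oz ≈ 10 oz
grated parmesan: (3 tbsp + 1 tsp = 10/3 tbsp) × 4/9 ÷ 16 tbsp/cup × 100 g/cup ≈ 9 g
granulated sugar: (2 tbsp + 1 tsp = 7/3 tbsp) × 4/9 ÷ 16 tbsp/cup × 200 g/cup ≈ 13 g
all-purpose flour: 1 cup × 4/9 × 125 g/cup ≈ 56 g
sour cream: (1 cup + 10 tbsp = 1.625 cup) × 4/9 × 240 mL/cup ≈ 173 mL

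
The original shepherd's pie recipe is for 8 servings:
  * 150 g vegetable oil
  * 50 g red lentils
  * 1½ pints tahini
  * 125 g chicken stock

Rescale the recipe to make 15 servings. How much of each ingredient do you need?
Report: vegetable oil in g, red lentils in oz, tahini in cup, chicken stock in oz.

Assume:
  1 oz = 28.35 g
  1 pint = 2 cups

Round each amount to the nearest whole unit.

vegetable oil: 281 g; red lentils: 3 oz; tahini: 6 cup; chicken stock: 8 oz

Scaling factor: 15/8 = 1.875.
vegetable oil: 150 g × 15/8 ≈ 281 g
red lentils: 50 g × 15/8 ÷ 28.35 g/oz ≈ 3 oz
tahini: 1.5 pint × 15/8 × 2 cup/pint ≈ 6 cup
chicken stock: 125 g × 15/8 ÷ 28.35 g/oz ≈ 8 oz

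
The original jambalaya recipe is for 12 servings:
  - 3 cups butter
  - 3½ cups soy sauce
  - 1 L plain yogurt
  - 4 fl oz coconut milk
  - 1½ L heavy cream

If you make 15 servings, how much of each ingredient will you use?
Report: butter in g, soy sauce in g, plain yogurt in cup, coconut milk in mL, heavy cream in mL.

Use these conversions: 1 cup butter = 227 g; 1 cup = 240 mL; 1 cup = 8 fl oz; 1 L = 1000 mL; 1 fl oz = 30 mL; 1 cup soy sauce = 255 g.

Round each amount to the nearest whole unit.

Scaling factor: 15/12 = 5/4 = 1.25.
butter: 3 cup × 5/4 × 227 g/cup ≈ 851 g
soy sauce: 3.5 cup × 5/4 × 255 g/cup ≈ 1116 g
plain yogurt: 1 L × 5/4 × 1000 mL/L ÷ 240 mL/cup ≈ 5 cup
coconut milk: 4 fl oz × 5/4 × 30 mL/fl oz = 150 mL
heavy cream: 1.5 L × 5/4 × 1000 mL/L = 1875 mL

butter: 851 g; soy sauce: 1116 g; plain yogurt: 5 cup; coconut milk: 150 mL; heavy cream: 1875 mL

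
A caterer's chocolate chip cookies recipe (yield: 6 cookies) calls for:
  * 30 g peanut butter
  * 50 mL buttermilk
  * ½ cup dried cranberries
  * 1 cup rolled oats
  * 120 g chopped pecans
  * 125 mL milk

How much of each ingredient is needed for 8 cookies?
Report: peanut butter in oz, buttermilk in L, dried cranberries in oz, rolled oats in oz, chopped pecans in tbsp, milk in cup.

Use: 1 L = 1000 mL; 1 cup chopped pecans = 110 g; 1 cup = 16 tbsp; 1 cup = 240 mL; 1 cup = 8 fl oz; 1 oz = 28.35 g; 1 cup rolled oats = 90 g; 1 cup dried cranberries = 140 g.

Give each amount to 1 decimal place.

peanut butter: 1.4 oz; buttermilk: 0.1 L; dried cranberries: 3.3 oz; rolled oats: 4.2 oz; chopped pecans: 23.3 tbsp; milk: 0.7 cup

Scaling factor: 8/6 = 4/3.
peanut butter: 30 g × 4/3 ÷ 28.35 g/oz ≈ 1.4 oz
buttermilk: 50 mL × 4/3 ÷ 1000 mL/L ≈ 0.1 L
dried cranberries: 0.5 cup × 4/3 × 140 g/cup ÷ 28.35 g/oz ≈ 3.3 oz
rolled oats: 1 cup × 4/3 × 90 g/cup ÷ 28.35 g/oz ≈ 4.2 oz
chopped pecans: 120 g × 4/3 ÷ 110 g/cup × 16 tbsp/cup ≈ 23.3 tbsp
milk: 125 mL × 4/3 ÷ 240 mL/cup ≈ 0.7 cup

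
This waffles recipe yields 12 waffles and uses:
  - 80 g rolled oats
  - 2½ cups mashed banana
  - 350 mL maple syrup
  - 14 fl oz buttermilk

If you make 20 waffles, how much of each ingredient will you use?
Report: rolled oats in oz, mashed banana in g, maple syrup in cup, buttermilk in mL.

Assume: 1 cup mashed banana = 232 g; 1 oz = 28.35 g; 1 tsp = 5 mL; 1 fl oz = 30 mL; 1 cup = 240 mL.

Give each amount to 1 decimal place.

Scaling factor: 20/12 = 5/3.
rolled oats: 80 g × 5/3 ÷ 28.35 g/oz ≈ 4.7 oz
mashed banana: 2.5 cup × 5/3 × 232 g/cup ≈ 966.7 g
maple syrup: 350 mL × 5/3 ÷ 240 mL/cup ≈ 2.4 cup
buttermilk: 14 fl oz × 5/3 × 30 mL/fl oz = 700.0 mL

rolled oats: 4.7 oz; mashed banana: 966.7 g; maple syrup: 2.4 cup; buttermilk: 700.0 mL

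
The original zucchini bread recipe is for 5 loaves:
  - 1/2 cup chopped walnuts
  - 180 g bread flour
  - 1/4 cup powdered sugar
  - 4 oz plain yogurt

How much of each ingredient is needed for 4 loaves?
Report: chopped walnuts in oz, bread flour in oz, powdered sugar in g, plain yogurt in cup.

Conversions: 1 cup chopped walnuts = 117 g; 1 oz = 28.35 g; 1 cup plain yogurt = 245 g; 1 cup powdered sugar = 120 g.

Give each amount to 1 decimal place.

chopped walnuts: 1.7 oz; bread flour: 5.1 oz; powdered sugar: 24.0 g; plain yogurt: 0.4 cup

Scaling factor: 4/5 = 0.8.
chopped walnuts: 0.5 cup × 4/5 × 117 g/cup ÷ 28.35 g/oz ≈ 1.7 oz
bread flour: 180 g × 4/5 ÷ 28.35 g/oz ≈ 5.1 oz
powdered sugar: 0.25 cup × 4/5 × 120 g/cup = 24.0 g
plain yogurt: 4 oz × 4/5 × 28.35 g/oz ÷ 245 g/cup ≈ 0.4 cup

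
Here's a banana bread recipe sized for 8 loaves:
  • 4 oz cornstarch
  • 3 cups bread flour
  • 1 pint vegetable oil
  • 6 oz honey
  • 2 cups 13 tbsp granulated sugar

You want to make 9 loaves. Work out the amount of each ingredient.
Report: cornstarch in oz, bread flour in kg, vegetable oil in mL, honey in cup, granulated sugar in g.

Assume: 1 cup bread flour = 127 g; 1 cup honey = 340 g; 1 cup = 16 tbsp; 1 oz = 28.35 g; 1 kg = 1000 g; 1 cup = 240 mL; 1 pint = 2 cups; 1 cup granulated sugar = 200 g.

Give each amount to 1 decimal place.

cornstarch: 4.5 oz; bread flour: 0.4 kg; vegetable oil: 540.0 mL; honey: 0.6 cup; granulated sugar: 632.8 g

Scaling factor: 9/8 = 1.125.
cornstarch: 4 oz × 9/8 = 4.5 oz
bread flour: 3 cup × 9/8 × 127 g/cup ÷ 1000 g/kg ≈ 0.4 kg
vegetable oil: 1 pint × 9/8 × 2 cup/pint × 240 mL/cup = 540.0 mL
honey: 6 oz × 9/8 × 28.35 g/oz ÷ 340 g/cup ≈ 0.6 cup
granulated sugar: (2 cup + 13 tbsp = 2.8125 cup) × 9/8 × 200 g/cup ≈ 632.8 g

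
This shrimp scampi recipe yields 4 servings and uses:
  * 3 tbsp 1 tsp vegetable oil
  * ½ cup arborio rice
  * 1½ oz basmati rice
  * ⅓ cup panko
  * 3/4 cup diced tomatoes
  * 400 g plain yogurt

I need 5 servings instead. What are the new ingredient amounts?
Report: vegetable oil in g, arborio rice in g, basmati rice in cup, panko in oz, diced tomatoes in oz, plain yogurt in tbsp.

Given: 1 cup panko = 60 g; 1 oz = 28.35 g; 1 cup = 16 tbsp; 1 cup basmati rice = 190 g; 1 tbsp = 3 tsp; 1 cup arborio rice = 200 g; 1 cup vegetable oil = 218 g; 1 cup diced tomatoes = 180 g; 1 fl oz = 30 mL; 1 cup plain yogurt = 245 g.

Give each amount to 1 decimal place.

Scaling factor: 5/4 = 1.25.
vegetable oil: (3 tbsp + 1 tsp = 10/3 tbsp) × 5/4 ÷ 16 tbsp/cup × 218 g/cup ≈ 56.8 g
arborio rice: 0.5 cup × 5/4 × 200 g/cup = 125.0 g
basmati rice: 1.5 oz × 5/4 × 28.35 g/oz ÷ 190 g/cup ≈ 0.3 cup
panko: 1/3 cup × 5/4 × 60 g/cup ÷ 28.35 g/oz ≈ 0.9 oz
diced tomatoes: 0.75 cup × 5/4 × 180 g/cup ÷ 28.35 g/oz ≈ 6.0 oz
plain yogurt: 400 g × 5/4 ÷ 245 g/cup × 16 tbsp/cup ≈ 32.7 tbsp

vegetable oil: 56.8 g; arborio rice: 125.0 g; basmati rice: 0.3 cup; panko: 0.9 oz; diced tomatoes: 6.0 oz; plain yogurt: 32.7 tbsp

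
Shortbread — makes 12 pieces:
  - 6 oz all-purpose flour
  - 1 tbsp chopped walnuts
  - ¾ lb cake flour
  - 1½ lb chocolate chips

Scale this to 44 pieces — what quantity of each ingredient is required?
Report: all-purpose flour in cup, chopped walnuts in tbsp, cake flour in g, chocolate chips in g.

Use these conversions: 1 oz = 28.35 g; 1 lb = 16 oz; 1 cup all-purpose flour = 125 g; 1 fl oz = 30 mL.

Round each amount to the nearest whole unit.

Scaling factor: 44/12 = 11/3.
all-purpose flour: 6 oz × 11/3 × 28.35 g/oz ÷ 125 g/cup ≈ 5 cup
chopped walnuts: 1 tbsp × 11/3 ≈ 4 tbsp
cake flour: 0.75 lb × 11/3 × 16 oz/lb × 28.35 g/oz ≈ 1247 g
chocolate chips: 1.5 lb × 11/3 × 16 oz/lb × 28.35 g/oz ≈ 2495 g

all-purpose flour: 5 cup; chopped walnuts: 4 tbsp; cake flour: 1247 g; chocolate chips: 2495 g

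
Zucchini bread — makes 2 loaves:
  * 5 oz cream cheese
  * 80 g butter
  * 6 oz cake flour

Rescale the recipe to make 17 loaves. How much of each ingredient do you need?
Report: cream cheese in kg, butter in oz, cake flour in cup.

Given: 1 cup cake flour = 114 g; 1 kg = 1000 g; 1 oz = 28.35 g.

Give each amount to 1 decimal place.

Scaling factor: 17/2 = 8.5.
cream cheese: 5 oz × 17/2 × 28.35 g/oz ÷ 1000 g/kg ≈ 1.2 kg
butter: 80 g × 17/2 ÷ 28.35 g/oz ≈ 24.0 oz
cake flour: 6 oz × 17/2 × 28.35 g/oz ÷ 114 g/cup ≈ 12.7 cup

cream cheese: 1.2 kg; butter: 24.0 oz; cake flour: 12.7 cup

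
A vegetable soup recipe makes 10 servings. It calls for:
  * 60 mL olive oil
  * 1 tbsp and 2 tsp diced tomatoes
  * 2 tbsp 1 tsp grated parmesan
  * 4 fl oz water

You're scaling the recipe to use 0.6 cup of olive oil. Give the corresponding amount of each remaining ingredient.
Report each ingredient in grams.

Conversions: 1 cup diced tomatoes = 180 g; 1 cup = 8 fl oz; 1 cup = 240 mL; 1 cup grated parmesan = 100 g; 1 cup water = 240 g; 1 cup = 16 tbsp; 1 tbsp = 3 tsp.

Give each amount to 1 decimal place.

The original recipe has 0.25 cup of olive oil, so the scaling factor is 0.6 ÷ 0.25 = 12/5 = 2.4.
diced tomatoes: (1 tbsp + 2 tsp = 5/3 tbsp) × 12/5 ÷ 16 tbsp/cup × 180 g/cup = 45.0 g
grated parmesan: (2 tbsp + 1 tsp = 7/3 tbsp) × 12/5 ÷ 16 tbsp/cup × 100 g/cup = 35.0 g
water: 4 fl oz × 12/5 ÷ 8 fl oz/cup × 240 g/cup = 288.0 g

diced tomatoes: 45.0 g; grated parmesan: 35.0 g; water: 288.0 g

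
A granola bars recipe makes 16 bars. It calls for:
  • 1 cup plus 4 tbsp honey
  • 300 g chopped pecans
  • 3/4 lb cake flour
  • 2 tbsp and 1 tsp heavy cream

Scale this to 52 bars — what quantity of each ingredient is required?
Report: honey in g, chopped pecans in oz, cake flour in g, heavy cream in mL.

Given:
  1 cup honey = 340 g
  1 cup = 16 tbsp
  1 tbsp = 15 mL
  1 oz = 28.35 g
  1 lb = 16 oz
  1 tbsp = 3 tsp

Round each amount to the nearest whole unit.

honey: 1381 g; chopped pecans: 34 oz; cake flour: 1106 g; heavy cream: 114 mL

Scaling factor: 52/16 = 13/4 = 3.25.
honey: (1 cup + 4 tbsp = 1.25 cup) × 13/4 × 340 g/cup ≈ 1381 g
chopped pecans: 300 g × 13/4 ÷ 28.35 g/oz ≈ 34 oz
cake flour: 0.75 lb × 13/4 × 16 oz/lb × 28.35 g/oz ≈ 1106 g
heavy cream: (2 tbsp + 1 tsp = 7/3 tbsp) × 13/4 × 15 mL/tbsp ≈ 114 mL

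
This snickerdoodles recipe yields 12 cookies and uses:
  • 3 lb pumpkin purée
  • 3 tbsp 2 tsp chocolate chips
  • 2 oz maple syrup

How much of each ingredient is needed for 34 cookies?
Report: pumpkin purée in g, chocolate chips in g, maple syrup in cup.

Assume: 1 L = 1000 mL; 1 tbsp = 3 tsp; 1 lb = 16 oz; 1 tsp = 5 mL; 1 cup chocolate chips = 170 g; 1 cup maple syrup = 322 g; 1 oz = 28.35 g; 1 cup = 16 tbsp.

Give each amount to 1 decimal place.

pumpkin purée: 3855.6 g; chocolate chips: 110.4 g; maple syrup: 0.5 cup

Scaling factor: 34/12 = 17/6.
pumpkin purée: 3 lb × 17/6 × 16 oz/lb × 28.35 g/oz = 3855.6 g
chocolate chips: (3 tbsp + 2 tsp = 11/3 tbsp) × 17/6 ÷ 16 tbsp/cup × 170 g/cup ≈ 110.4 g
maple syrup: 2 oz × 17/6 × 28.35 g/oz ÷ 322 g/cup ≈ 0.5 cup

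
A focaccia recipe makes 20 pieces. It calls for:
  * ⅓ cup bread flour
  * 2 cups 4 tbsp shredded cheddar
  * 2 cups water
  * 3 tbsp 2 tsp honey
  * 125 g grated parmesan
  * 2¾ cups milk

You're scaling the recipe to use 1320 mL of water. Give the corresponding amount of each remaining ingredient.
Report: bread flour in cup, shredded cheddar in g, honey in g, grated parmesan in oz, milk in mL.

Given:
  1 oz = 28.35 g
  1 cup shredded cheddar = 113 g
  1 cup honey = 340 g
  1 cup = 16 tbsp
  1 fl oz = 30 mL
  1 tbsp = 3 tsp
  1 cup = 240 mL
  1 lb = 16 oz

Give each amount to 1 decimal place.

bread flour: 0.9 cup; shredded cheddar: 699.2 g; honey: 214.3 g; grated parmesan: 12.1 oz; milk: 1815.0 mL

The original recipe has 480 mL of water, so the scaling factor is 1320 ÷ 480 = 11/4 = 2.75.
bread flour: 1/3 cup × 11/4 ≈ 0.9 cup
shredded cheddar: (2 cup + 4 tbsp = 2.25 cup) × 11/4 × 113 g/cup ≈ 699.2 g
honey: (3 tbsp + 2 tsp = 11/3 tbsp) × 11/4 ÷ 16 tbsp/cup × 340 g/cup ≈ 214.3 g
grated parmesan: 125 g × 11/4 ÷ 28.35 g/oz ≈ 12.1 oz
milk: 2.75 cup × 11/4 × 240 mL/cup = 1815.0 mL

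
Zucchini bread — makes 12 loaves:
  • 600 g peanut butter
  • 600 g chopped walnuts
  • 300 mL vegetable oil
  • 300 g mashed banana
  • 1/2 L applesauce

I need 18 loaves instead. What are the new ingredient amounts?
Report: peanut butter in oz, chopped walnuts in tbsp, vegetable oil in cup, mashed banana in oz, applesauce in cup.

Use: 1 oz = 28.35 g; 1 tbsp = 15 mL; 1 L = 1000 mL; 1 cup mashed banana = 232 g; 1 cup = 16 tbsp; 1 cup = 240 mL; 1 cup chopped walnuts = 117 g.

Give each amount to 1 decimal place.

Scaling factor: 18/12 = 3/2 = 1.5.
peanut butter: 600 g × 3/2 ÷ 28.35 g/oz ≈ 31.7 oz
chopped walnuts: 600 g × 3/2 ÷ 117 g/cup × 16 tbsp/cup ≈ 123.1 tbsp
vegetable oil: 300 mL × 3/2 ÷ 240 mL/cup ≈ 1.9 cup
mashed banana: 300 g × 3/2 ÷ 28.35 g/oz ≈ 15.9 oz
applesauce: 0.5 L × 3/2 × 1000 mL/L ÷ 240 mL/cup ≈ 3.1 cup

peanut butter: 31.7 oz; chopped walnuts: 123.1 tbsp; vegetable oil: 1.9 cup; mashed banana: 15.9 oz; applesauce: 3.1 cup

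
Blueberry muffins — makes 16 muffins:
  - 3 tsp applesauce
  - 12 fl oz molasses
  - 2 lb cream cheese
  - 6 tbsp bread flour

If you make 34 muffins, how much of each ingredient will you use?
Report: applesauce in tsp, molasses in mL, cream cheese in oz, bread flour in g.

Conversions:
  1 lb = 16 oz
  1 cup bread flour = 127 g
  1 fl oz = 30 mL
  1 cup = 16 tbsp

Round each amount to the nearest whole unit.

applesauce: 6 tsp; molasses: 765 mL; cream cheese: 68 oz; bread flour: 101 g

Scaling factor: 34/16 = 17/8 = 2.125.
applesauce: 3 tsp × 17/8 ≈ 6 tsp
molasses: 12 fl oz × 17/8 × 30 mL/fl oz = 765 mL
cream cheese: 2 lb × 17/8 × 16 oz/lb = 68 oz
bread flour: 6 tbsp × 17/8 ÷ 16 tbsp/cup × 127 g/cup ≈ 101 g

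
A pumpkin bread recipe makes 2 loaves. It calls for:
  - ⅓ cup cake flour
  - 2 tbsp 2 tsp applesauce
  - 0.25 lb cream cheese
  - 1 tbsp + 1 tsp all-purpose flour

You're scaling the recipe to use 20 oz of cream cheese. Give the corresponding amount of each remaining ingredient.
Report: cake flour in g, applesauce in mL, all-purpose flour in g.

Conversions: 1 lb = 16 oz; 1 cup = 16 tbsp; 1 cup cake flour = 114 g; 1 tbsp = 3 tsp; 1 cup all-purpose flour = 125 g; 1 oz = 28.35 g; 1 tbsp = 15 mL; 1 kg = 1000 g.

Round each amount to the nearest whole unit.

The original recipe has 4 oz of cream cheese, so the scaling factor is 20 ÷ 4 = 5.
cake flour: 1/3 cup × 5 × 114 g/cup = 190 g
applesauce: (2 tbsp + 2 tsp = 8/3 tbsp) × 5 × 15 mL/tbsp = 200 mL
all-purpose flour: (1 tbsp + 1 tsp = 4/3 tbsp) × 5 ÷ 16 tbsp/cup × 125 g/cup ≈ 52 g

cake flour: 190 g; applesauce: 200 mL; all-purpose flour: 52 g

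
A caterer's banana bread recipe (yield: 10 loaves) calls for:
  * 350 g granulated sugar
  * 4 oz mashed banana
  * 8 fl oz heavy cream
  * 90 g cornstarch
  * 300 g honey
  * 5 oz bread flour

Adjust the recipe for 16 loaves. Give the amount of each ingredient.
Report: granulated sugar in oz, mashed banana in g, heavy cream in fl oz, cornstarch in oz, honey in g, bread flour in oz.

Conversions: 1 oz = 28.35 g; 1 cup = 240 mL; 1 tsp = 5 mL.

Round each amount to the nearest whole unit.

Scaling factor: 16/10 = 8/5 = 1.6.
granulated sugar: 350 g × 8/5 ÷ 28.35 g/oz ≈ 20 oz
mashed banana: 4 oz × 8/5 × 28.35 g/oz ≈ 181 g
heavy cream: 8 fl oz × 8/5 ≈ 13 fl oz
cornstarch: 90 g × 8/5 ÷ 28.35 g/oz ≈ 5 oz
honey: 300 g × 8/5 = 480 g
bread flour: 5 oz × 8/5 = 8 oz

granulated sugar: 20 oz; mashed banana: 181 g; heavy cream: 13 fl oz; cornstarch: 5 oz; honey: 480 g; bread flour: 8 oz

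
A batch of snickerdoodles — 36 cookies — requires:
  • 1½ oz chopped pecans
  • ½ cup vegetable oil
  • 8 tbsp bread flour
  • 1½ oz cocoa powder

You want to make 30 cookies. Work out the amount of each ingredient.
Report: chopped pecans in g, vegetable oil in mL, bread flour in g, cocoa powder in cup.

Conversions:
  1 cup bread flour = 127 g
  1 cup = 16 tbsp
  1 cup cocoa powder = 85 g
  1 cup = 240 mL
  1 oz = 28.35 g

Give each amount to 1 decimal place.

Scaling factor: 30/36 = 5/6.
chopped pecans: 1.5 oz × 5/6 × 28.35 g/oz ≈ 35.4 g
vegetable oil: 0.5 cup × 5/6 × 240 mL/cup = 100.0 mL
bread flour: 8 tbsp × 5/6 ÷ 16 tbsp/cup × 127 g/cup ≈ 52.9 g
cocoa powder: 1.5 oz × 5/6 × 28.35 g/oz ÷ 85 g/cup ≈ 0.4 cup

chopped pecans: 35.4 g; vegetable oil: 100.0 mL; bread flour: 52.9 g; cocoa powder: 0.4 cup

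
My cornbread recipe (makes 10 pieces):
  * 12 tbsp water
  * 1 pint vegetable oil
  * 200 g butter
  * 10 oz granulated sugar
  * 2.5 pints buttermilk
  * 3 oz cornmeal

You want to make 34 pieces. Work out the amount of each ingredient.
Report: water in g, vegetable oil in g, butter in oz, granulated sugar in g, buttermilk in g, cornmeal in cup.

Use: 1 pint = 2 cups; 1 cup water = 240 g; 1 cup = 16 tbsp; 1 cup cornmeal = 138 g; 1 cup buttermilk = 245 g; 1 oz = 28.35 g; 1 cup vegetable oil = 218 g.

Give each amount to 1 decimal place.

Scaling factor: 34/10 = 17/5 = 3.4.
water: 12 tbsp × 17/5 ÷ 16 tbsp/cup × 240 g/cup = 612.0 g
vegetable oil: 1 pint × 17/5 × 2 cup/pint × 218 g/cup = 1482.4 g
butter: 200 g × 17/5 ÷ 28.35 g/oz ≈ 24.0 oz
granulated sugar: 10 oz × 17/5 × 28.35 g/oz = 963.9 g
buttermilk: 2.5 pint × 17/5 × 2 cup/pint × 245 g/cup = 4165.0 g
cornmeal: 3 oz × 17/5 × 28.35 g/oz ÷ 138 g/cup ≈ 2.1 cup

water: 612.0 g; vegetable oil: 1482.4 g; butter: 24.0 oz; granulated sugar: 963.9 g; buttermilk: 4165.0 g; cornmeal: 2.1 cup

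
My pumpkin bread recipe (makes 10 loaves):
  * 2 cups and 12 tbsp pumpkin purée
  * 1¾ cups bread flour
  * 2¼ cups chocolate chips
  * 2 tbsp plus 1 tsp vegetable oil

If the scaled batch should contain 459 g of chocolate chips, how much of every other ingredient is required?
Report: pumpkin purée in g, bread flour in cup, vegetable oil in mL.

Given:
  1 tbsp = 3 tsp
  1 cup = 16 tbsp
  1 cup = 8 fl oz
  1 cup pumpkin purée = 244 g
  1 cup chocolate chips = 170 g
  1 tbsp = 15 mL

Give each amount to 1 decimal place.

pumpkin purée: 805.2 g; bread flour: 2.1 cup; vegetable oil: 42.0 mL

The original recipe has 382.5 g of chocolate chips, so the scaling factor is 459 ÷ 382.5 = 6/5 = 1.2.
pumpkin purée: (2 cup + 12 tbsp = 2.75 cup) × 6/5 × 244 g/cup = 805.2 g
bread flour: 1.75 cup × 6/5 = 2.1 cup
vegetable oil: (2 tbsp + 1 tsp = 7/3 tbsp) × 6/5 × 15 mL/tbsp = 42.0 mL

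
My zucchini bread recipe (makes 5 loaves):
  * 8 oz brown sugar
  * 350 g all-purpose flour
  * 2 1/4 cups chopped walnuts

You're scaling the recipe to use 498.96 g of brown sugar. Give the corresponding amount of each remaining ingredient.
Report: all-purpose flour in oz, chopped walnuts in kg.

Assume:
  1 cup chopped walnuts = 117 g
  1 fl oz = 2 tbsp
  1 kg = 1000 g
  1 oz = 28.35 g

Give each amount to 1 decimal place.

The original recipe has 226.8 g of brown sugar, so the scaling factor is 498.96 ÷ 226.8 = 11/5 = 2.2.
all-purpose flour: 350 g × 11/5 ÷ 28.35 g/oz ≈ 27.2 oz
chopped walnuts: 2.25 cup × 11/5 × 117 g/cup ÷ 1000 g/kg ≈ 0.6 kg

all-purpose flour: 27.2 oz; chopped walnuts: 0.6 kg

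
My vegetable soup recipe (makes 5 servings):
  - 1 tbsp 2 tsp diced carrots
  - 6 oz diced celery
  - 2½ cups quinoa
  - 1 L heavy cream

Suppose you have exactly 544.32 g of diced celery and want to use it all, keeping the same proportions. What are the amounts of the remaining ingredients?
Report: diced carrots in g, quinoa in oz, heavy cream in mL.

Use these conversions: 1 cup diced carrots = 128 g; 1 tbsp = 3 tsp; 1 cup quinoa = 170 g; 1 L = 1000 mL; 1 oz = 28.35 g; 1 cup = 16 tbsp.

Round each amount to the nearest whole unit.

diced carrots: 43 g; quinoa: 48 oz; heavy cream: 3200 mL

The original recipe has 170.1 g of diced celery, so the scaling factor is 544.32 ÷ 170.1 = 16/5 = 3.2.
diced carrots: (1 tbsp + 2 tsp = 5/3 tbsp) × 16/5 ÷ 16 tbsp/cup × 128 g/cup ≈ 43 g
quinoa: 2.5 cup × 16/5 × 170 g/cup ÷ 28.35 g/oz ≈ 48 oz
heavy cream: 1 L × 16/5 × 1000 mL/L = 3200 mL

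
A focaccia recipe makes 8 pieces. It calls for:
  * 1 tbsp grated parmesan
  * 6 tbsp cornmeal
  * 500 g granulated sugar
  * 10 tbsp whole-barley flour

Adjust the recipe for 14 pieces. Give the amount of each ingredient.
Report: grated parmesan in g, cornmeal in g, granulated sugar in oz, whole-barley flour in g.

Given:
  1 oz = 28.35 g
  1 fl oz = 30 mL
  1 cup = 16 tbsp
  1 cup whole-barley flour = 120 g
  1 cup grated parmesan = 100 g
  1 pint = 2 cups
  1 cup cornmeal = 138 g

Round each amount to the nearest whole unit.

grated parmesan: 11 g; cornmeal: 91 g; granulated sugar: 31 oz; whole-barley flour: 131 g

Scaling factor: 14/8 = 7/4 = 1.75.
grated parmesan: 1 tbsp × 7/4 ÷ 16 tbsp/cup × 100 g/cup ≈ 11 g
cornmeal: 6 tbsp × 7/4 ÷ 16 tbsp/cup × 138 g/cup ≈ 91 g
granulated sugar: 500 g × 7/4 ÷ 28.35 g/oz ≈ 31 oz
whole-barley flour: 10 tbsp × 7/4 ÷ 16 tbsp/cup × 120 g/cup ≈ 131 g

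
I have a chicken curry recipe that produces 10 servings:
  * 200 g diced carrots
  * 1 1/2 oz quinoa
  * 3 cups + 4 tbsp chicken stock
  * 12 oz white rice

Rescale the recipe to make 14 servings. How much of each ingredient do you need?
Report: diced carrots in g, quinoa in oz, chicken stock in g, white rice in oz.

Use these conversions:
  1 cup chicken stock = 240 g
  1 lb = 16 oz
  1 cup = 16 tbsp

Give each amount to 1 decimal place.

diced carrots: 280.0 g; quinoa: 2.1 oz; chicken stock: 1092.0 g; white rice: 16.8 oz

Scaling factor: 14/10 = 7/5 = 1.4.
diced carrots: 200 g × 7/5 = 280.0 g
quinoa: 1.5 oz × 7/5 = 2.1 oz
chicken stock: (3 cup + 4 tbsp = 3.25 cup) × 7/5 × 240 g/cup = 1092.0 g
white rice: 12 oz × 7/5 = 16.8 oz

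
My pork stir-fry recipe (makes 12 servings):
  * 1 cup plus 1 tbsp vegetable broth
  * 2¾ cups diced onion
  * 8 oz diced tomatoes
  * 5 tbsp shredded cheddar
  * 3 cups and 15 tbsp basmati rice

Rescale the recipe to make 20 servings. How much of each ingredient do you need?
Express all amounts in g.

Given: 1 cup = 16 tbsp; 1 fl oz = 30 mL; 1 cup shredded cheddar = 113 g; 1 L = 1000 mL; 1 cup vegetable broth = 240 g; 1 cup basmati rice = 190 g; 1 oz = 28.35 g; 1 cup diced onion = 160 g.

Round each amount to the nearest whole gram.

Scaling factor: 20/12 = 5/3.
vegetable broth: (1 cup + 1 tbsp = 1.0625 cup) × 5/3 × 240 g/cup = 425 g
diced onion: 2.75 cup × 5/3 × 160 g/cup ≈ 733 g
diced tomatoes: 8 oz × 5/3 × 28.35 g/oz = 378 g
shredded cheddar: 5 tbsp × 5/3 ÷ 16 tbsp/cup × 113 g/cup ≈ 59 g
basmati rice: (3 cup + 15 tbsp = 3.9375 cup) × 5/3 × 190 g/cup ≈ 1247 g

vegetable broth: 425 g; diced onion: 733 g; diced tomatoes: 378 g; shredded cheddar: 59 g; basmati rice: 1247 g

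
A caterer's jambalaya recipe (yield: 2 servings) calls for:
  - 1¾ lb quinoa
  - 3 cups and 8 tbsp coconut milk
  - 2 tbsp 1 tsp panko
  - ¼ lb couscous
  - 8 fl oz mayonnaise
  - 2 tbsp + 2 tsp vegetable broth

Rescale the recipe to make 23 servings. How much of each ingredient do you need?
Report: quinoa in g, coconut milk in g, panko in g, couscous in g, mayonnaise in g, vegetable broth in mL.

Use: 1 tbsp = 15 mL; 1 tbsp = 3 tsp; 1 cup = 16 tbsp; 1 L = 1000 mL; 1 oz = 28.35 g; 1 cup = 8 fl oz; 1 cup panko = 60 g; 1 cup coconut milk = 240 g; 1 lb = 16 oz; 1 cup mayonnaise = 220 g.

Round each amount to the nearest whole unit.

Scaling factor: 23/2 = 11.5.
quinoa: 1.75 lb × 23/2 × 16 oz/lb × 28.35 g/oz ≈ 9129 g
coconut milk: (3 cup + 8 tbsp = 3.5 cup) × 23/2 × 240 g/cup = 9660 g
panko: (2 tbsp + 1 tsp = 7/3 tbsp) × 23/2 ÷ 16 tbsp/cup × 60 g/cup ≈ 101 g
couscous: 0.25 lb × 23/2 × 16 oz/lb × 28.35 g/oz ≈ 1304 g
mayonnaise: 8 fl oz × 23/2 ÷ 8 fl oz/cup × 220 g/cup = 2530 g
vegetable broth: (2 tbsp + 2 tsp = 8/3 tbsp) × 23/2 × 15 mL/tbsp = 460 mL

quinoa: 9129 g; coconut milk: 9660 g; panko: 101 g; couscous: 1304 g; mayonnaise: 2530 g; vegetable broth: 460 mL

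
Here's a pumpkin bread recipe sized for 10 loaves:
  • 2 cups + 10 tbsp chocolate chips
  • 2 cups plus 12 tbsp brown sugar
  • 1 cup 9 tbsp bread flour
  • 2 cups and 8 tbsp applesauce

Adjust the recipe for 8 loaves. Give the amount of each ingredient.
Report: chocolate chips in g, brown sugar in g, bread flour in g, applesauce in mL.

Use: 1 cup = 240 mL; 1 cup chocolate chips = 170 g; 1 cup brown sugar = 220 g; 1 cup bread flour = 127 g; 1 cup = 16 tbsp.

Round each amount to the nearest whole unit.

Scaling factor: 8/10 = 4/5 = 0.8.
chocolate chips: (2 cup + 10 tbsp = 2.625 cup) × 4/5 × 170 g/cup = 357 g
brown sugar: (2 cup + 12 tbsp = 2.75 cup) × 4/5 × 220 g/cup = 484 g
bread flour: (1 cup + 9 tbsp = 1.5625 cup) × 4/5 × 127 g/cup ≈ 159 g
applesauce: (2 cup + 8 tbsp = 2.5 cup) × 4/5 × 240 mL/cup = 480 mL

chocolate chips: 357 g; brown sugar: 484 g; bread flour: 159 g; applesauce: 480 mL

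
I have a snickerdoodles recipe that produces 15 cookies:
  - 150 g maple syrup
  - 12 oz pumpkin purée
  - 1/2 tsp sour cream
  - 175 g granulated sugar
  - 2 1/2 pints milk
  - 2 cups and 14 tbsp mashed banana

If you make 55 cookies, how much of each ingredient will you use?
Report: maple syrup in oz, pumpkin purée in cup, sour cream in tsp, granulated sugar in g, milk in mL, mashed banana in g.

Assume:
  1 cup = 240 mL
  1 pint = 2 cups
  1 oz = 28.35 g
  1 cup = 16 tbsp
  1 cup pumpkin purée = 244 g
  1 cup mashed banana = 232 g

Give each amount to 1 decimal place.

maple syrup: 19.4 oz; pumpkin purée: 5.1 cup; sour cream: 1.8 tsp; granulated sugar: 641.7 g; milk: 4400.0 mL; mashed banana: 2445.7 g

Scaling factor: 55/15 = 11/3.
maple syrup: 150 g × 11/3 ÷ 28.35 g/oz ≈ 19.4 oz
pumpkin purée: 12 oz × 11/3 × 28.35 g/oz ÷ 244 g/cup ≈ 5.1 cup
sour cream: 0.5 tsp × 11/3 ≈ 1.8 tsp
granulated sugar: 175 g × 11/3 ≈ 641.7 g
milk: 2.5 pint × 11/3 × 2 cup/pint × 240 mL/cup = 4400.0 mL
mashed banana: (2 cup + 14 tbsp = 2.875 cup) × 11/3 × 232 g/cup ≈ 2445.7 g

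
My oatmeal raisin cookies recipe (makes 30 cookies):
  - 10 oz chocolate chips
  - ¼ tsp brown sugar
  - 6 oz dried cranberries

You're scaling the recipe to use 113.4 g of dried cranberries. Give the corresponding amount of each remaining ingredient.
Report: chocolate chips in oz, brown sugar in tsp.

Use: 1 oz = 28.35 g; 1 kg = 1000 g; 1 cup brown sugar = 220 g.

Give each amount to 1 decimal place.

The original recipe has 170.1 g of dried cranberries, so the scaling factor is 113.4 ÷ 170.1 = 2/3.
chocolate chips: 10 oz × 2/3 ≈ 6.7 oz
brown sugar: 0.25 tsp × 2/3 ≈ 0.2 tsp

chocolate chips: 6.7 oz; brown sugar: 0.2 tsp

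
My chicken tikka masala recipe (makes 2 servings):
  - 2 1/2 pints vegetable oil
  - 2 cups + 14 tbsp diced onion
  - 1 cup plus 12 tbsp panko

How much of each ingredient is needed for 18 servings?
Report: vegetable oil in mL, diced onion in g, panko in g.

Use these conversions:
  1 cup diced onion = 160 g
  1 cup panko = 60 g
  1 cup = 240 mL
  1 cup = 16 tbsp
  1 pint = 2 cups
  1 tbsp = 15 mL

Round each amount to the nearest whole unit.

vegetable oil: 10800 mL; diced onion: 4140 g; panko: 945 g

Scaling factor: 18/2 = 9.
vegetable oil: 2.5 pint × 9 × 2 cup/pint × 240 mL/cup = 10800 mL
diced onion: (2 cup + 14 tbsp = 2.875 cup) × 9 × 160 g/cup = 4140 g
panko: (1 cup + 12 tbsp = 1.75 cup) × 9 × 60 g/cup = 945 g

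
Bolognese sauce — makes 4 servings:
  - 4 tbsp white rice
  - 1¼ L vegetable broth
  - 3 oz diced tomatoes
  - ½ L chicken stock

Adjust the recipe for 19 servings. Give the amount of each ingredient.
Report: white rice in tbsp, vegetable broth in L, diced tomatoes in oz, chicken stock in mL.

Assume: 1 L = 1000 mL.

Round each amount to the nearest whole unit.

white rice: 19 tbsp; vegetable broth: 6 L; diced tomatoes: 14 oz; chicken stock: 2375 mL

Scaling factor: 19/4 = 4.75.
white rice: 4 tbsp × 19/4 = 19 tbsp
vegetable broth: 1.25 L × 19/4 ≈ 6 L
diced tomatoes: 3 oz × 19/4 ≈ 14 oz
chicken stock: 0.5 L × 19/4 × 1000 mL/L = 2375 mL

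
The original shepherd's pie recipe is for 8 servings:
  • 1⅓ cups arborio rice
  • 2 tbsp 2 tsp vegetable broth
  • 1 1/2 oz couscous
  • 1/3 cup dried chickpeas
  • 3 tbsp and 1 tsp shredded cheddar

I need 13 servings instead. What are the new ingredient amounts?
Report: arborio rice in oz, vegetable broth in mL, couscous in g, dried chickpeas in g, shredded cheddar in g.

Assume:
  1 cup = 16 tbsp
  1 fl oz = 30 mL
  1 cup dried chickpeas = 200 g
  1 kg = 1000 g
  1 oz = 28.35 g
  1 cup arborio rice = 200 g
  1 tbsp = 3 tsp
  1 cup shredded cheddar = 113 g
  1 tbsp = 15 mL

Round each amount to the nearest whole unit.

arborio rice: 15 oz; vegetable broth: 65 mL; couscous: 69 g; dried chickpeas: 108 g; shredded cheddar: 38 g

Scaling factor: 13/8 = 1.625.
arborio rice: 4/3 cup × 13/8 × 200 g/cup ÷ 28.35 g/oz ≈ 15 oz
vegetable broth: (2 tbsp + 2 tsp = 8/3 tbsp) × 13/8 × 15 mL/tbsp = 65 mL
couscous: 1.5 oz × 13/8 × 28.35 g/oz ≈ 69 g
dried chickpeas: 1/3 cup × 13/8 × 200 g/cup ≈ 108 g
shredded cheddar: (3 tbsp + 1 tsp = 10/3 tbsp) × 13/8 ÷ 16 tbsp/cup × 113 g/cup ≈ 38 g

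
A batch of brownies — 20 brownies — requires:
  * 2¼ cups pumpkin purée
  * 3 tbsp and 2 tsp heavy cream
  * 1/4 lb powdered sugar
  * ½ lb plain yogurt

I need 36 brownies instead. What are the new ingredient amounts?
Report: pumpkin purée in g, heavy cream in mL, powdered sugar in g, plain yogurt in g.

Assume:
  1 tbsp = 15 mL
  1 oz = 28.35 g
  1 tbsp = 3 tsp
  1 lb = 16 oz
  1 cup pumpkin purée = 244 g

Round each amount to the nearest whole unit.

Scaling factor: 36/20 = 9/5 = 1.8.
pumpkin purée: 2.25 cup × 9/5 × 244 g/cup ≈ 988 g
heavy cream: (3 tbsp + 2 tsp = 11/3 tbsp) × 9/5 × 15 mL/tbsp = 99 mL
powdered sugar: 0.25 lb × 9/5 × 16 oz/lb × 28.35 g/oz ≈ 204 g
plain yogurt: 0.5 lb × 9/5 × 16 oz/lb × 28.35 g/oz ≈ 408 g

pumpkin purée: 988 g; heavy cream: 99 mL; powdered sugar: 204 g; plain yogurt: 408 g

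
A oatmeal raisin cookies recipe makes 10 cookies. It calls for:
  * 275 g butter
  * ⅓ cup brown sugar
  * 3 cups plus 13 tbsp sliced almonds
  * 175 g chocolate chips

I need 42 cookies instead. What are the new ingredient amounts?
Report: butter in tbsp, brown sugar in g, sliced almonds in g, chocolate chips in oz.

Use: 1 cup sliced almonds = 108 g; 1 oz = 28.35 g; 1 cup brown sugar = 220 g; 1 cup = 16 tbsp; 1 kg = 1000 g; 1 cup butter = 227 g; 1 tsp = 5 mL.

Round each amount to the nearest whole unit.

butter: 81 tbsp; brown sugar: 308 g; sliced almonds: 1729 g; chocolate chips: 26 oz

Scaling factor: 42/10 = 21/5 = 4.2.
butter: 275 g × 21/5 ÷ 227 g/cup × 16 tbsp/cup ≈ 81 tbsp
brown sugar: 1/3 cup × 21/5 × 220 g/cup = 308 g
sliced almonds: (3 cup + 13 tbsp = 3.8125 cup) × 21/5 × 108 g/cup ≈ 1729 g
chocolate chips: 175 g × 21/5 ÷ 28.35 g/oz ≈ 26 oz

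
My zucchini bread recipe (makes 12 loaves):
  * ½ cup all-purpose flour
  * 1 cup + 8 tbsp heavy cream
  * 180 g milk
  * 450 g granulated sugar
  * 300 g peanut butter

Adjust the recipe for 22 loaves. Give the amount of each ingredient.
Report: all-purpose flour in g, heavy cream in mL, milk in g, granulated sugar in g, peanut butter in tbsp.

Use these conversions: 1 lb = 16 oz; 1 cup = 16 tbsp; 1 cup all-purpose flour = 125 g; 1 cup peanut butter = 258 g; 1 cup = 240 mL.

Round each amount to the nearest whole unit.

Scaling factor: 22/12 = 11/6.
all-purpose flour: 0.5 cup × 11/6 × 125 g/cup ≈ 115 g
heavy cream: (1 cup + 8 tbsp = 1.5 cup) × 11/6 × 240 mL/cup = 660 mL
milk: 180 g × 11/6 = 330 g
granulated sugar: 450 g × 11/6 = 825 g
peanut butter: 300 g × 11/6 ÷ 258 g/cup × 16 tbsp/cup ≈ 34 tbsp

all-purpose flour: 115 g; heavy cream: 660 mL; milk: 330 g; granulated sugar: 825 g; peanut butter: 34 tbsp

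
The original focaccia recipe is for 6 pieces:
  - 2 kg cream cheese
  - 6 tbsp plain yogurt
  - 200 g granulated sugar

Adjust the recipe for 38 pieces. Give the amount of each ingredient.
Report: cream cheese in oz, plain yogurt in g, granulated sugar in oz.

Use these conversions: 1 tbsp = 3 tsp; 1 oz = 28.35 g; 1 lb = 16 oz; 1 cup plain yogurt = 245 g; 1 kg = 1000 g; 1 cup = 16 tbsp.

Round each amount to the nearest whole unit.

Scaling factor: 38/6 = 19/3.
cream cheese: 2 kg × 19/3 × 1000 g/kg ÷ 28.35 g/oz ≈ 447 oz
plain yogurt: 6 tbsp × 19/3 ÷ 16 tbsp/cup × 245 g/cup ≈ 582 g
granulated sugar: 200 g × 19/3 ÷ 28.35 g/oz ≈ 45 oz

cream cheese: 447 oz; plain yogurt: 582 g; granulated sugar: 45 oz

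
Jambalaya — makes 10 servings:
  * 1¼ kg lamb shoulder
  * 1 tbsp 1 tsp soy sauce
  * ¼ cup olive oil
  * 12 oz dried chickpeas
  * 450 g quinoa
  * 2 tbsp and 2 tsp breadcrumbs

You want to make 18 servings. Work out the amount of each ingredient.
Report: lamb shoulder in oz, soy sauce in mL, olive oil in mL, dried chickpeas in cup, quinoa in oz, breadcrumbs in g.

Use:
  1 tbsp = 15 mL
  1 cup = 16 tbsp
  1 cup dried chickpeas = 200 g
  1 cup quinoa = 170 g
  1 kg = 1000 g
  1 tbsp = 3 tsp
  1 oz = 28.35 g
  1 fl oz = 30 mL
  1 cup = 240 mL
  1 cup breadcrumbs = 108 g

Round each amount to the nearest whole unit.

Scaling factor: 18/10 = 9/5 = 1.8.
lamb shoulder: 1.25 kg × 9/5 × 1000 g/kg ÷ 28.35 g/oz ≈ 79 oz
soy sauce: (1 tbsp + 1 tsp = 4/3 tbsp) × 9/5 × 15 mL/tbsp = 36 mL
olive oil: 0.25 cup × 9/5 × 240 mL/cup = 108 mL
dried chickpeas: 12 oz × 9/5 × 28.35 g/oz ÷ 200 g/cup ≈ 3 cup
quinoa: 450 g × 9/5 ÷ 28.35 g/oz ≈ 29 oz
breadcrumbs: (2 tbsp + 2 tsp = 8/3 tbsp) × 9/5 ÷ 16 tbsp/cup × 108 g/cup ≈ 32 g

lamb shoulder: 79 oz; soy sauce: 36 mL; olive oil: 108 mL; dried chickpeas: 3 cup; quinoa: 29 oz; breadcrumbs: 32 g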